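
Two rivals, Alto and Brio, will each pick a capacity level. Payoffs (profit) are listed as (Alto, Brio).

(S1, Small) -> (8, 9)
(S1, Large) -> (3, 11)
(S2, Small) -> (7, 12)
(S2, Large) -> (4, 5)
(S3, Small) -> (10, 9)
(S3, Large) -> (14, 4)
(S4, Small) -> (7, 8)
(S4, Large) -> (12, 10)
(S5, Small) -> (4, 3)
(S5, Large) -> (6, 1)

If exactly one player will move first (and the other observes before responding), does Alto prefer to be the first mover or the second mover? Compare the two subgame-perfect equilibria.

If Alto leads: Brio's best replies are S1→Large, S2→Small, S3→Small, S4→Large, S5→Small; Alto's induced payoffs 3, 7, 10, 12, 4; outcome (S4, Large), payoffs (12, 10).
If Brio leads: Alto's best replies are Small→S3, Large→S3; Brio's induced payoffs 9, 4; outcome (S3, Small), payoffs (10, 9).
Alto gets 12 moving first and 10 moving second, so Alto prefers to move first.

first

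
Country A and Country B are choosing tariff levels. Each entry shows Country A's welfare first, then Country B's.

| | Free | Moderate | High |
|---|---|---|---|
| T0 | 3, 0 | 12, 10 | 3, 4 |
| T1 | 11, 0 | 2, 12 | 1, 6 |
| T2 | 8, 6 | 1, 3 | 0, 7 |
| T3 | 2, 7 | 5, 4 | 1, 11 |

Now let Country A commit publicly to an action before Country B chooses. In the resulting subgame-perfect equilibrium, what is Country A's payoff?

12

Work backward from Country B's decision.
- T0 → Country B plays Moderate (best of 0, 10, 4); Country A gets 12.
- T1 → Country B plays Moderate (best of 0, 12, 6); Country A gets 2.
- T2 → Country B plays High (best of 6, 3, 7); Country A gets 0.
- T3 → Country B plays High (best of 7, 4, 11); Country A gets 1.
Country A's induced payoffs are 12, 2, 0, 1, so Country A commits to T0. Subgame-perfect outcome: (T0, Moderate) with payoffs (12, 10).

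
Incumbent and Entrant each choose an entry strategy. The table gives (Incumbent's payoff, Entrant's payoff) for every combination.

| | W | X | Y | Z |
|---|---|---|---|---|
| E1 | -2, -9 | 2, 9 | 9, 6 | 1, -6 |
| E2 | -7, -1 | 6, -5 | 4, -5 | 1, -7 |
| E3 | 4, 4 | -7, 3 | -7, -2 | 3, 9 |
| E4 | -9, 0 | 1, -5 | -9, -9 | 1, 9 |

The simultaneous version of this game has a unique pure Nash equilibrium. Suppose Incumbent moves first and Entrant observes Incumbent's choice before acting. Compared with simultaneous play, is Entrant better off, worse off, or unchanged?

unchanged

Work backward from Entrant's decision.
- E1: BR = X, leader payoff 2.
- E2: BR = W, leader payoff -7.
- E3: BR = Z, leader payoff 3.
- E4: BR = Z, leader payoff 1.
Maximizing over 2, -7, 3, 1, Incumbent chooses E3. Subgame-perfect outcome: (E3, Z) with payoffs (3, 9).
Now find the simultaneous Nash equilibrium.
Incumbent's best replies: W→E3; X→E2; Y→E1; Z→E3.
Entrant's best replies: E1→X; E2→W; E3→Z; E4→Z.
Only (E3, Z) has each player best-responding; Nash payoffs (3, 9).
Entrant earns 9 sequentially versus 9 at the Nash outcome: unchanged.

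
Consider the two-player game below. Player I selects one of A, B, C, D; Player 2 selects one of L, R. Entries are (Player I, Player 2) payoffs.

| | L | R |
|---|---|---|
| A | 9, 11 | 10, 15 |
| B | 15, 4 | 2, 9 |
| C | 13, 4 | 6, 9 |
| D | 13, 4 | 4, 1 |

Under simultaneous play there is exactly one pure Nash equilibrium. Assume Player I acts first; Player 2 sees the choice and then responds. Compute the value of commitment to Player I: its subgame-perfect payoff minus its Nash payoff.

3

Player 2 best-responds to each possible Player I move:
- A: BR = R, leader payoff 10.
- B: BR = R, leader payoff 2.
- C: BR = R, leader payoff 6.
- D: BR = L, leader payoff 13.
Maximizing over 10, 2, 6, 13, Player I chooses D. Subgame-perfect outcome: (D, L) with payoffs (13, 4).
Now find the simultaneous Nash equilibrium.
Player I's best replies: L→B; R→A.
Player 2's best replies: A→R; B→R; C→R; D→L.
The unique mutual best reply is (A, R), giving (10, 15).
Player I's commitment gain: 13 − 10 = 3.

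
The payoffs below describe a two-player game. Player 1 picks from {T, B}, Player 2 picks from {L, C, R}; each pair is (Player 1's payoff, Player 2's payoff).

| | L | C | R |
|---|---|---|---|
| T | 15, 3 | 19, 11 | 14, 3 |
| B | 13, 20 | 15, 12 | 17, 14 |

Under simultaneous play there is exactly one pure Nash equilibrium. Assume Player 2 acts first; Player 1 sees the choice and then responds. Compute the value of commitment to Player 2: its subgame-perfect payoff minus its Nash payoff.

3

Solve by backward induction (Player 2 leads).
- L → Player 1 plays T (best of 15, 13); Player 2 gets 3.
- C → Player 1 plays T (best of 19, 15); Player 2 gets 11.
- R → Player 1 plays B (best of 14, 17); Player 2 gets 14.
Player 2's induced payoffs are 3, 11, 14, so Player 2 commits to R. Subgame-perfect outcome: (B, R) with payoffs (17, 14).
Under simultaneous play:
Player 1's best replies: L→T; C→T; R→B.
Player 2's best replies: T→C; B→L.
Only (T, C) has each player best-responding; Nash payoffs (19, 11).
Player 2's commitment gain: 14 − 11 = 3.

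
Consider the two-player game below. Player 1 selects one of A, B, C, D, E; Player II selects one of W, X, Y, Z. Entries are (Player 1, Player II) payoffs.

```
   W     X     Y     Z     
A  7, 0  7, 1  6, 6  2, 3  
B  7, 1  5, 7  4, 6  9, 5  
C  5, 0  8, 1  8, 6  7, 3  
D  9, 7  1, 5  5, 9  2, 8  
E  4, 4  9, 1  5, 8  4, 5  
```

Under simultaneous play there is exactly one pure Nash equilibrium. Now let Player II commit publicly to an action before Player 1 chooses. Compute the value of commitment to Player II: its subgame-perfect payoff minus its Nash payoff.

1

Work backward from Player 1's decision.
- W → Player 1 plays D (best of 7, 7, 5, 9, 4); Player II gets 7.
- X → Player 1 plays E (best of 7, 5, 8, 1, 9); Player II gets 1.
- Y → Player 1 plays C (best of 6, 4, 8, 5, 5); Player II gets 6.
- Z → Player 1 plays B (best of 2, 9, 7, 2, 4); Player II gets 5.
Player II's induced payoffs are 7, 1, 6, 5, so Player II commits to W. Subgame-perfect outcome: (D, W) with payoffs (9, 7).
Now find the simultaneous Nash equilibrium.
Player 1's best replies: W→D; X→E; Y→C; Z→B.
Player II's best replies: A→Y; B→X; C→Y; D→Y; E→Y.
The unique mutual best reply is (C, Y), giving (8, 6).
Player II's commitment gain: 7 − 6 = 1.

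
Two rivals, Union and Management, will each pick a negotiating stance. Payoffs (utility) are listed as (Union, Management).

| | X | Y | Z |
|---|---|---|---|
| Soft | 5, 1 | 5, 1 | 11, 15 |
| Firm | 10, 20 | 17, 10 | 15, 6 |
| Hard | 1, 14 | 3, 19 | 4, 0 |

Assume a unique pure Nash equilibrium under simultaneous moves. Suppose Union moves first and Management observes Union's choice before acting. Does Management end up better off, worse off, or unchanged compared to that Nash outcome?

Solve by backward induction (Union leads).
- Soft: BR = Z, leader payoff 11.
- Firm: BR = X, leader payoff 10.
- Hard: BR = Y, leader payoff 3.
Maximizing over 11, 10, 3, Union chooses Soft. Subgame-perfect outcome: (Soft, Z) with payoffs (11, 15).
Under simultaneous play:
Union's best replies: X→Firm; Y→Firm; Z→Firm.
Management's best replies: Soft→Z; Firm→X; Hard→Y.
Only (Firm, X) has each player best-responding; Nash payoffs (10, 20).
Management earns 15 sequentially versus 20 at the Nash outcome: worse off.

worse off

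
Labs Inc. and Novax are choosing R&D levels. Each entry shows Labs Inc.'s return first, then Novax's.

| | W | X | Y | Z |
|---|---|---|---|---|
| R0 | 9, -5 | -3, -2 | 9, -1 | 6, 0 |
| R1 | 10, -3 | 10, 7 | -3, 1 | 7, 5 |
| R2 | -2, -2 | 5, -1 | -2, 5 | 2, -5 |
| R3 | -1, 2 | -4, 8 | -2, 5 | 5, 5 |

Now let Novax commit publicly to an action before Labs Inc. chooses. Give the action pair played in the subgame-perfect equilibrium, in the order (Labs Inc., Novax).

(R1, X)

Labs Inc. best-responds to each possible Novax move:
- W: Labs Inc. compares 9, 10, -2, -1 and picks R1; Novax would get -3.
- X: Labs Inc. compares -3, 10, 5, -4 and picks R1; Novax would get 7.
- Y: Labs Inc. compares 9, -3, -2, -2 and picks R0; Novax would get -1.
- Z: Labs Inc. compares 6, 7, 2, 5 and picks R1; Novax would get 5.
Maximizing over -3, 7, -1, 5, Novax chooses X. Subgame-perfect outcome: (R1, X) with payoffs (10, 7).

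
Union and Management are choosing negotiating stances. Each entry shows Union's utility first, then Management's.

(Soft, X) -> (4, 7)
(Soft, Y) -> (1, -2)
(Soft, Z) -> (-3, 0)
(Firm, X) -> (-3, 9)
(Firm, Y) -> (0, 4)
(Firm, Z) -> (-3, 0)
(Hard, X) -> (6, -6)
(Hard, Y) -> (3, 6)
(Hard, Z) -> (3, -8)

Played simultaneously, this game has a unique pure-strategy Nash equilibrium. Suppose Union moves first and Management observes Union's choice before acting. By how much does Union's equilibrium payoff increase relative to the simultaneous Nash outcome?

1

Work backward from Management's decision.
- Soft: BR = X, leader payoff 4.
- Firm: BR = X, leader payoff -3.
- Hard: BR = Y, leader payoff 3.
Among 4, -3, 3, the best is 4 at Soft. Subgame-perfect outcome: (Soft, X) with payoffs (4, 7).
Now find the simultaneous Nash equilibrium.
Union's best replies: X→Hard; Y→Hard; Z→Hard.
Management's best replies: Soft→X; Firm→X; Hard→Y.
Only (Hard, Y) has each player best-responding; Nash payoffs (3, 6).
Union's commitment gain: 4 − 3 = 1.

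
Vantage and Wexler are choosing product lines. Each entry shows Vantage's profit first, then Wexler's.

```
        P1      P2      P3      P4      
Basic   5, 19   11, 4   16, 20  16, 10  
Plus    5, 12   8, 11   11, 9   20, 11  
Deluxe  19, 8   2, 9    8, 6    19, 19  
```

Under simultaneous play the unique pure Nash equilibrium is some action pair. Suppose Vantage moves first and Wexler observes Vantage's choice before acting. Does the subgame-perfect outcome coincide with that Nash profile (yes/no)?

no

Backward induction with Vantage moving first.
- Basic → Wexler plays P3 (best of 19, 4, 20, 10); Vantage gets 16.
- Plus → Wexler plays P1 (best of 12, 11, 9, 11); Vantage gets 5.
- Deluxe → Wexler plays P4 (best of 8, 9, 6, 19); Vantage gets 19.
Among 16, 5, 19, the best is 19 at Deluxe. Subgame-perfect outcome: (Deluxe, P4) with payoffs (19, 19).
Under simultaneous play:
Vantage's best replies: P1→Deluxe; P2→Basic; P3→Basic; P4→Plus.
Wexler's best replies: Basic→P3; Plus→P1; Deluxe→P4.
The unique mutual best reply is (Basic, P3), giving (16, 20).
Sequential outcome (Deluxe, P4) differs from the Nash profile (Basic, P3).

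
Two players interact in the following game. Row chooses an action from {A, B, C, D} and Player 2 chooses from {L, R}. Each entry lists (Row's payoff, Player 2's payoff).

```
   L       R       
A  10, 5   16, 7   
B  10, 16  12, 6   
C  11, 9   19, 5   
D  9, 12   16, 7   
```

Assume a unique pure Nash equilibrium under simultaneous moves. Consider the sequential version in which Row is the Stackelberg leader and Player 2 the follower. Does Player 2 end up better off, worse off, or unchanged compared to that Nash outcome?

Backward induction with Row moving first.
- A: Player 2 compares 5, 7 and picks R; Row would get 16.
- B: Player 2 compares 16, 6 and picks L; Row would get 10.
- C: Player 2 compares 9, 5 and picks L; Row would get 11.
- D: Player 2 compares 12, 7 and picks L; Row would get 9.
Row's induced payoffs are 16, 10, 11, 9, so Row commits to A. Subgame-perfect outcome: (A, R) with payoffs (16, 7).
Under simultaneous play:
Row's best replies: L→C; R→C.
Player 2's best replies: A→R; B→L; C→L; D→L.
Only (C, L) has each player best-responding; Nash payoffs (11, 9).
Player 2 earns 7 sequentially versus 9 at the Nash outcome: worse off.

worse off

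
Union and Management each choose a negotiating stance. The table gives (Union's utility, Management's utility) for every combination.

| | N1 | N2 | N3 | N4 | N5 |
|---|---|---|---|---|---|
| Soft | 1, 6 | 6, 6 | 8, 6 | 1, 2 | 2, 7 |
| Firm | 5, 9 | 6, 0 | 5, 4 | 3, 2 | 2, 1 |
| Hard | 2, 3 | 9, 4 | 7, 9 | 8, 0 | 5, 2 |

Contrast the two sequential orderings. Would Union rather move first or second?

If Union leads: Management's best replies are Soft→N5, Firm→N1, Hard→N3; Union's induced payoffs 2, 5, 7; outcome (Hard, N3), payoffs (7, 9).
If Management leads: Union's best replies are N1→Firm, N2→Hard, N3→Soft, N4→Hard, N5→Hard; Management's induced payoffs 9, 4, 6, 0, 2; outcome (Firm, N1), payoffs (5, 9).
Union gets 7 moving first and 5 moving second, so Union prefers to move first.

first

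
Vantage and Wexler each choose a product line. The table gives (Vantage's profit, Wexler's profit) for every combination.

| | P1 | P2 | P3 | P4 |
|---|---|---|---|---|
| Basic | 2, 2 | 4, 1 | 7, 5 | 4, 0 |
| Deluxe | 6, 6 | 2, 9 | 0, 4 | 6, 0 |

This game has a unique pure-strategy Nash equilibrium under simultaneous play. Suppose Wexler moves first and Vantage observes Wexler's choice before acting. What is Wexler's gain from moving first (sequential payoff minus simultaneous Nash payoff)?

Vantage best-responds to each possible Wexler move:
- P1 → Vantage plays Deluxe (best of 2, 6); Wexler gets 6.
- P2 → Vantage plays Basic (best of 4, 2); Wexler gets 1.
- P3 → Vantage plays Basic (best of 7, 0); Wexler gets 5.
- P4 → Vantage plays Deluxe (best of 4, 6); Wexler gets 0.
Maximizing over 6, 1, 5, 0, Wexler chooses P1. Subgame-perfect outcome: (Deluxe, P1) with payoffs (6, 6).
Now find the simultaneous Nash equilibrium.
Vantage's best replies: P1→Deluxe; P2→Basic; P3→Basic; P4→Deluxe.
Wexler's best replies: Basic→P3; Deluxe→P2.
Only (Basic, P3) has each player best-responding; Nash payoffs (7, 5).
Wexler's commitment gain: 6 − 5 = 1.

1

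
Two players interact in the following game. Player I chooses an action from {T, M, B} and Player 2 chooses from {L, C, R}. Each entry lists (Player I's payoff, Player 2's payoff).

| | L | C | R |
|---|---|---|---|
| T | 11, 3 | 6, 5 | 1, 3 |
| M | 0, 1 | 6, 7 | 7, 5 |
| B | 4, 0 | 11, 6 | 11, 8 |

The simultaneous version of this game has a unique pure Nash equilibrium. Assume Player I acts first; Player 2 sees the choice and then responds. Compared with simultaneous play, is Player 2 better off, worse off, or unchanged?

Backward induction with Player I moving first.
- T: BR = C, leader payoff 6.
- M: BR = C, leader payoff 6.
- B: BR = R, leader payoff 11.
Among 6, 6, 11, the best is 11 at B. Subgame-perfect outcome: (B, R) with payoffs (11, 8).
Now find the simultaneous Nash equilibrium.
Player I's best replies: L→T; C→B; R→B.
Player 2's best replies: T→C; M→C; B→R.
Only (B, R) has each player best-responding; Nash payoffs (11, 8).
Player 2 earns 8 sequentially versus 8 at the Nash outcome: unchanged.

unchanged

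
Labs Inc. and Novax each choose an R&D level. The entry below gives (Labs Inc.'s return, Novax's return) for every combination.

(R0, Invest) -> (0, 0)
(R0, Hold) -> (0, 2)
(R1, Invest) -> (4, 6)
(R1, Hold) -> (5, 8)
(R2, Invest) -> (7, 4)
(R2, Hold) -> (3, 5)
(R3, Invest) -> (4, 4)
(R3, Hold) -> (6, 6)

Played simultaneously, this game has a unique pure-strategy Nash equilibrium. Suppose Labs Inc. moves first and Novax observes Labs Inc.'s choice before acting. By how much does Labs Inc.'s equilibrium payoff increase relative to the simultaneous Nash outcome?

0

Solve by backward induction (Labs Inc. leads).
- R0 → Novax plays Hold (best of 0, 2); Labs Inc. gets 0.
- R1 → Novax plays Hold (best of 6, 8); Labs Inc. gets 5.
- R2 → Novax plays Hold (best of 4, 5); Labs Inc. gets 3.
- R3 → Novax plays Hold (best of 4, 6); Labs Inc. gets 6.
Maximizing over 0, 5, 3, 6, Labs Inc. chooses R3. Subgame-perfect outcome: (R3, Hold) with payoffs (6, 6).
Now find the simultaneous Nash equilibrium.
Labs Inc.'s best replies: Invest→R2; Hold→R3.
Novax's best replies: R0→Hold; R1→Hold; R2→Hold; R3→Hold.
Only (R3, Hold) has each player best-responding; Nash payoffs (6, 6).
Labs Inc.'s commitment gain: 6 − 6 = 0.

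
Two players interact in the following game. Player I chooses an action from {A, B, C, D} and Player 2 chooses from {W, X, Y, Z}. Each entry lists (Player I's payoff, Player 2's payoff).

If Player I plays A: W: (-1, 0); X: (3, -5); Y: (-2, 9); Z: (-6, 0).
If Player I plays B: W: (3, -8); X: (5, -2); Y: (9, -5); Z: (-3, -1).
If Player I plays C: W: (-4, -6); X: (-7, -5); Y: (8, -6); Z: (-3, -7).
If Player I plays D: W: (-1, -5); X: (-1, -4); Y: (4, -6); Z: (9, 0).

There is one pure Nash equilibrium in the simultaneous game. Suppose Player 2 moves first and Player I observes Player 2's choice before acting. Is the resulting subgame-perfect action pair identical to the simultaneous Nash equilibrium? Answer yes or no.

Player I best-responds to each possible Player 2 move:
- W: BR = B, leader payoff -8.
- X: BR = B, leader payoff -2.
- Y: BR = B, leader payoff -5.
- Z: BR = D, leader payoff 0.
Maximizing over -8, -2, -5, 0, Player 2 chooses Z. Subgame-perfect outcome: (D, Z) with payoffs (9, 0).
Now find the simultaneous Nash equilibrium.
Player I's best replies: W→B; X→B; Y→B; Z→D.
Player 2's best replies: A→Y; B→Z; C→X; D→Z.
Only (D, Z) has each player best-responding; Nash payoffs (9, 0).
Sequential outcome (D, Z) coincides with the Nash profile (D, Z).

yes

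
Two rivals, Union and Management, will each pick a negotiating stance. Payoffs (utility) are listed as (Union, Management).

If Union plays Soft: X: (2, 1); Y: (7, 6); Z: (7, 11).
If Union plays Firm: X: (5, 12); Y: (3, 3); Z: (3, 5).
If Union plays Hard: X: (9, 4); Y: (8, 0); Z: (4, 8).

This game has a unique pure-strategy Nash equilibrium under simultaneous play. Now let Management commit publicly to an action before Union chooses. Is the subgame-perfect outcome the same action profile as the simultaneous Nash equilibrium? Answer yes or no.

Union best-responds to each possible Management move:
- X → Union plays Hard (best of 2, 5, 9); Management gets 4.
- Y → Union plays Hard (best of 7, 3, 8); Management gets 0.
- Z → Union plays Soft (best of 7, 3, 4); Management gets 11.
Maximizing over 4, 0, 11, Management chooses Z. Subgame-perfect outcome: (Soft, Z) with payoffs (7, 11).
Now find the simultaneous Nash equilibrium.
Union's best replies: X→Hard; Y→Hard; Z→Soft.
Management's best replies: Soft→Z; Firm→X; Hard→Z.
Only (Soft, Z) has each player best-responding; Nash payoffs (7, 11).
Sequential outcome (Soft, Z) coincides with the Nash profile (Soft, Z).

yes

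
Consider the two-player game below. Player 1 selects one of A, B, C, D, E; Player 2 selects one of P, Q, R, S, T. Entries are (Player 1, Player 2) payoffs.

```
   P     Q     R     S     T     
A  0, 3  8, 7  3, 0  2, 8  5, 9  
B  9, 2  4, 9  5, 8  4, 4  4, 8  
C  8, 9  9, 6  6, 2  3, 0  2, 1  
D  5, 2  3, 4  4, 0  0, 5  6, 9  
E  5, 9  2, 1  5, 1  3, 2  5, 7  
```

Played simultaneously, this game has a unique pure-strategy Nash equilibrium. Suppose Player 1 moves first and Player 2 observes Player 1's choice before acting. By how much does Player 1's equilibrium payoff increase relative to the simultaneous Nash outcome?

2

Solve by backward induction (Player 1 leads).
- A → Player 2 plays T (best of 3, 7, 0, 8, 9); Player 1 gets 5.
- B → Player 2 plays Q (best of 2, 9, 8, 4, 8); Player 1 gets 4.
- C → Player 2 plays P (best of 9, 6, 2, 0, 1); Player 1 gets 8.
- D → Player 2 plays T (best of 2, 4, 0, 5, 9); Player 1 gets 6.
- E → Player 2 plays P (best of 9, 1, 1, 2, 7); Player 1 gets 5.
Maximizing over 5, 4, 8, 6, 5, Player 1 chooses C. Subgame-perfect outcome: (C, P) with payoffs (8, 9).
For the simultaneous game, intersect best replies.
Player 1's best replies: P→B; Q→C; R→C; S→B; T→D.
Player 2's best replies: A→T; B→Q; C→P; D→T; E→P.
Only (D, T) has each player best-responding; Nash payoffs (6, 9).
Player 1's commitment gain: 8 − 6 = 2.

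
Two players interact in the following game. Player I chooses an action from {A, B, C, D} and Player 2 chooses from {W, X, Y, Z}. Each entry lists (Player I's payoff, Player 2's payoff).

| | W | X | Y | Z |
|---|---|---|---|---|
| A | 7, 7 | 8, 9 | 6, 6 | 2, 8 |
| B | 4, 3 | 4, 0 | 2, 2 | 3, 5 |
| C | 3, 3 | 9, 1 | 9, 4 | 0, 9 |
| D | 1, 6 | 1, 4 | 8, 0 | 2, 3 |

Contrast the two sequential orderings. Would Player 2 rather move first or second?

If Player I leads: Player 2's best replies are A→X, B→Z, C→Z, D→W; Player I's induced payoffs 8, 3, 0, 1; outcome (A, X), payoffs (8, 9).
If Player 2 leads: Player I's best replies are W→A, X→C, Y→C, Z→B; Player 2's induced payoffs 7, 1, 4, 5; outcome (A, W), payoffs (7, 7).
Player 2 gets 7 moving first and 9 moving second, so Player 2 prefers to move second.

second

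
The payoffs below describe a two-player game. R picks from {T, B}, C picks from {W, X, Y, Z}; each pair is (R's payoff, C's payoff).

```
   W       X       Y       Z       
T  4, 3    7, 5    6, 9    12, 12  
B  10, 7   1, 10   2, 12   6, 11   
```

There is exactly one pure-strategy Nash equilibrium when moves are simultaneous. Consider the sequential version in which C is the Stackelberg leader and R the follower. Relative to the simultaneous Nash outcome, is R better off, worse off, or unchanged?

Work backward from R's decision.
- W: BR = B, leader payoff 7.
- X: BR = T, leader payoff 5.
- Y: BR = T, leader payoff 9.
- Z: BR = T, leader payoff 12.
Among 7, 5, 9, 12, the best is 12 at Z. Subgame-perfect outcome: (T, Z) with payoffs (12, 12).
Now find the simultaneous Nash equilibrium.
R's best replies: W→B; X→T; Y→T; Z→T.
C's best replies: T→Z; B→Y.
Only (T, Z) has each player best-responding; Nash payoffs (12, 12).
R earns 12 sequentially versus 12 at the Nash outcome: unchanged.

unchanged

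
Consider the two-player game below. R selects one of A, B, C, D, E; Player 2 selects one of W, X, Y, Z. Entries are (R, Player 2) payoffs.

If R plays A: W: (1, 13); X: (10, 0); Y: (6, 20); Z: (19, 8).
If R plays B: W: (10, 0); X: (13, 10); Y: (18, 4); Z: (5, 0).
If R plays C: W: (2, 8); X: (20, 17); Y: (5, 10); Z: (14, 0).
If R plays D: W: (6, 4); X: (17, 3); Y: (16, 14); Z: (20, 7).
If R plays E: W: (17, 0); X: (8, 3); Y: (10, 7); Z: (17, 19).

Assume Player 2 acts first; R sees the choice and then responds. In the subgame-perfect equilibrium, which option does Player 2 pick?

Backward induction with Player 2 moving first.
- W: BR = E, leader payoff 0.
- X: BR = C, leader payoff 17.
- Y: BR = B, leader payoff 4.
- Z: BR = D, leader payoff 7.
Among 0, 17, 4, 7, the best is 17 at X. Subgame-perfect outcome: (C, X) with payoffs (20, 17).

X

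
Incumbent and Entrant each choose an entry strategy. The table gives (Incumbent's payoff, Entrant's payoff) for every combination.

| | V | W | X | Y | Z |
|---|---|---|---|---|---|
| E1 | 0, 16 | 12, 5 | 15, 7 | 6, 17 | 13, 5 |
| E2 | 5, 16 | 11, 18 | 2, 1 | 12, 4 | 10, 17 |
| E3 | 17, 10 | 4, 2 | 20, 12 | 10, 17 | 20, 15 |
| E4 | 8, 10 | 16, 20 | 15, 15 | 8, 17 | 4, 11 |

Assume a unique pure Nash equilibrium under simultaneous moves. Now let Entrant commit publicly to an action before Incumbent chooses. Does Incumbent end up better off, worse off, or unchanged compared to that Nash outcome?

Solve by backward induction (Entrant leads).
- V: Incumbent compares 0, 5, 17, 8 and picks E3; Entrant would get 10.
- W: Incumbent compares 12, 11, 4, 16 and picks E4; Entrant would get 20.
- X: Incumbent compares 15, 2, 20, 15 and picks E3; Entrant would get 12.
- Y: Incumbent compares 6, 12, 10, 8 and picks E2; Entrant would get 4.
- Z: Incumbent compares 13, 10, 20, 4 and picks E3; Entrant would get 15.
Entrant's induced payoffs are 10, 20, 12, 4, 15, so Entrant commits to W. Subgame-perfect outcome: (E4, W) with payoffs (16, 20).
For the simultaneous game, intersect best replies.
Incumbent's best replies: V→E3; W→E4; X→E3; Y→E2; Z→E3.
Entrant's best replies: E1→Y; E2→W; E3→Y; E4→W.
Only (E4, W) has each player best-responding; Nash payoffs (16, 20).
Incumbent earns 16 sequentially versus 16 at the Nash outcome: unchanged.

unchanged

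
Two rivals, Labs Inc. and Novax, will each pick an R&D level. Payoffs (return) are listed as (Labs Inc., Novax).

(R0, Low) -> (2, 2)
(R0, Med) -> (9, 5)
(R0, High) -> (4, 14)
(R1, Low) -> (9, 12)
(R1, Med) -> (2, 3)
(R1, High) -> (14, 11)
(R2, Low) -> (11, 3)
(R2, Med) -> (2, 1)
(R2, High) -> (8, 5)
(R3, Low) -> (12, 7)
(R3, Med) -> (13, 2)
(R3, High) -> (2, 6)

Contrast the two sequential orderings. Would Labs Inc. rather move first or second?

If Labs Inc. leads: Novax's best replies are R0→High, R1→Low, R2→High, R3→Low; Labs Inc.'s induced payoffs 4, 9, 8, 12; outcome (R3, Low), payoffs (12, 7).
If Novax leads: Labs Inc.'s best replies are Low→R3, Med→R3, High→R1; Novax's induced payoffs 7, 2, 11; outcome (R1, High), payoffs (14, 11).
Labs Inc. gets 12 moving first and 14 moving second, so Labs Inc. prefers to move second.

second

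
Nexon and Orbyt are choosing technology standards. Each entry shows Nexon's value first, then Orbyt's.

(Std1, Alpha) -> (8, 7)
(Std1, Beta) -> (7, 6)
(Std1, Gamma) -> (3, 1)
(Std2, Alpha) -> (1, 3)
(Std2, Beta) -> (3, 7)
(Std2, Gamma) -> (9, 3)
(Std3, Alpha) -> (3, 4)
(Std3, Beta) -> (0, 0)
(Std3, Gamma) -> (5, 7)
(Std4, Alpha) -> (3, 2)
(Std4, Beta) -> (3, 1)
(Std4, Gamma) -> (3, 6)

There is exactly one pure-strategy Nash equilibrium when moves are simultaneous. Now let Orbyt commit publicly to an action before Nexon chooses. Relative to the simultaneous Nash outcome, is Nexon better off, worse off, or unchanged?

unchanged

Solve by backward induction (Orbyt leads).
- Alpha → Nexon plays Std1 (best of 8, 1, 3, 3); Orbyt gets 7.
- Beta → Nexon plays Std1 (best of 7, 3, 0, 3); Orbyt gets 6.
- Gamma → Nexon plays Std2 (best of 3, 9, 5, 3); Orbyt gets 3.
Maximizing over 7, 6, 3, Orbyt chooses Alpha. Subgame-perfect outcome: (Std1, Alpha) with payoffs (8, 7).
For the simultaneous game, intersect best replies.
Nexon's best replies: Alpha→Std1; Beta→Std1; Gamma→Std2.
Orbyt's best replies: Std1→Alpha; Std2→Beta; Std3→Gamma; Std4→Gamma.
The unique mutual best reply is (Std1, Alpha), giving (8, 7).
Nexon earns 8 sequentially versus 8 at the Nash outcome: unchanged.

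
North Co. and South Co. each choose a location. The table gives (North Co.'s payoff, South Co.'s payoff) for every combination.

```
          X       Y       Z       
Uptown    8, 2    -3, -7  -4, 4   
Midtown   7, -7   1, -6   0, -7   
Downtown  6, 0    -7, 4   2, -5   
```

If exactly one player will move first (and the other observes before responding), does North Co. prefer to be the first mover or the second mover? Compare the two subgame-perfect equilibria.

If North Co. leads: South Co.'s best replies are Uptown→Z, Midtown→Y, Downtown→Y; North Co.'s induced payoffs -4, 1, -7; outcome (Midtown, Y), payoffs (1, -6).
If South Co. leads: North Co.'s best replies are X→Uptown, Y→Midtown, Z→Downtown; South Co.'s induced payoffs 2, -6, -5; outcome (Uptown, X), payoffs (8, 2).
North Co. gets 1 moving first and 8 moving second, so North Co. prefers to move second.

second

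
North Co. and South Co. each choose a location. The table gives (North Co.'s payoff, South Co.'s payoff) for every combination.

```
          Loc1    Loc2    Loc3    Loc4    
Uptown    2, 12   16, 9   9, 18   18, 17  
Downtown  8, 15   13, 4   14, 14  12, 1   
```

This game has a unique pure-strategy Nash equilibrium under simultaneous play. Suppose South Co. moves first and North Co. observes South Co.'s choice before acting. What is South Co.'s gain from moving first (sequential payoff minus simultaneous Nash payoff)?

Solve by backward induction (South Co. leads).
- Loc1: North Co. compares 2, 8 and picks Downtown; South Co. would get 15.
- Loc2: North Co. compares 16, 13 and picks Uptown; South Co. would get 9.
- Loc3: North Co. compares 9, 14 and picks Downtown; South Co. would get 14.
- Loc4: North Co. compares 18, 12 and picks Uptown; South Co. would get 17.
Among 15, 9, 14, 17, the best is 17 at Loc4. Subgame-perfect outcome: (Uptown, Loc4) with payoffs (18, 17).
Under simultaneous play:
North Co.'s best replies: Loc1→Downtown; Loc2→Uptown; Loc3→Downtown; Loc4→Uptown.
South Co.'s best replies: Uptown→Loc3; Downtown→Loc1.
The unique mutual best reply is (Downtown, Loc1), giving (8, 15).
South Co.'s commitment gain: 17 − 15 = 2.

2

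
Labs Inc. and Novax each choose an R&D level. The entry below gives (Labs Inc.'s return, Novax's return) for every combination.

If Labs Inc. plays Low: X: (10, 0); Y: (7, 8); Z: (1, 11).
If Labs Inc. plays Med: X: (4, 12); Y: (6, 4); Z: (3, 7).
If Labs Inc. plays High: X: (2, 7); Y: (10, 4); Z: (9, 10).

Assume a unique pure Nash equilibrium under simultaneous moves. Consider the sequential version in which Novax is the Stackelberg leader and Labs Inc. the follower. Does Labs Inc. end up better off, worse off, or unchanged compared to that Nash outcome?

Backward induction with Novax moving first.
- X: BR = Low, leader payoff 0.
- Y: BR = High, leader payoff 4.
- Z: BR = High, leader payoff 10.
Among 0, 4, 10, the best is 10 at Z. Subgame-perfect outcome: (High, Z) with payoffs (9, 10).
Now find the simultaneous Nash equilibrium.
Labs Inc.'s best replies: X→Low; Y→High; Z→High.
Novax's best replies: Low→Z; Med→X; High→Z.
The unique mutual best reply is (High, Z), giving (9, 10).
Labs Inc. earns 9 sequentially versus 9 at the Nash outcome: unchanged.

unchanged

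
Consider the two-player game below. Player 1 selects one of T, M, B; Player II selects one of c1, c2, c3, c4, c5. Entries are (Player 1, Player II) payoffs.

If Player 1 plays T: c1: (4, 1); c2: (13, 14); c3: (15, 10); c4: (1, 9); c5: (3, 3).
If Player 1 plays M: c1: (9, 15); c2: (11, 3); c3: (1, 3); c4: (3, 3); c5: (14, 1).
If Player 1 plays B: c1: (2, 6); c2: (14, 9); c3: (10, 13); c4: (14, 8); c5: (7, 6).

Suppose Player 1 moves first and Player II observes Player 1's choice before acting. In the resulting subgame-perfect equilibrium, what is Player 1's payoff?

Backward induction with Player 1 moving first.
- T: Player II compares 1, 14, 10, 9, 3 and picks c2; Player 1 would get 13.
- M: Player II compares 15, 3, 3, 3, 1 and picks c1; Player 1 would get 9.
- B: Player II compares 6, 9, 13, 8, 6 and picks c3; Player 1 would get 10.
Maximizing over 13, 9, 10, Player 1 chooses T. Subgame-perfect outcome: (T, c2) with payoffs (13, 14).

13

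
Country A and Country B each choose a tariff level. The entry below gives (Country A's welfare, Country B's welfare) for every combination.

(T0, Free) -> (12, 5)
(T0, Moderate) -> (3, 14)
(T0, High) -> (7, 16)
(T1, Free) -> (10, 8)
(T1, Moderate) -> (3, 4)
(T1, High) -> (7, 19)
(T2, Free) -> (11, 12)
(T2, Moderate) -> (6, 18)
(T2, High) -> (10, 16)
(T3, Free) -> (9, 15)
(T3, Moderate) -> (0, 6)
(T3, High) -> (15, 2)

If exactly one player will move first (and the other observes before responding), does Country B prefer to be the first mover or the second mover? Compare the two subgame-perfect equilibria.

If Country A leads: Country B's best replies are T0→High, T1→High, T2→Moderate, T3→Free; Country A's induced payoffs 7, 7, 6, 9; outcome (T3, Free), payoffs (9, 15).
If Country B leads: Country A's best replies are Free→T0, Moderate→T2, High→T3; Country B's induced payoffs 5, 18, 2; outcome (T2, Moderate), payoffs (6, 18).
Country B gets 18 moving first and 15 moving second, so Country B prefers to move first.

first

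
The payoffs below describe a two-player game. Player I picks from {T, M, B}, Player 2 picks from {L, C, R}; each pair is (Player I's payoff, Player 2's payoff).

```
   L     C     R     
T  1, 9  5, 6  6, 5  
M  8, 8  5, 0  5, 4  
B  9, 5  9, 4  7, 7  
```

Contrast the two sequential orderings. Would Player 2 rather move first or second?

If Player I leads: Player 2's best replies are T→L, M→L, B→R; Player I's induced payoffs 1, 8, 7; outcome (M, L), payoffs (8, 8).
If Player 2 leads: Player I's best replies are L→B, C→B, R→B; Player 2's induced payoffs 5, 4, 7; outcome (B, R), payoffs (7, 7).
Player 2 gets 7 moving first and 8 moving second, so Player 2 prefers to move second.

second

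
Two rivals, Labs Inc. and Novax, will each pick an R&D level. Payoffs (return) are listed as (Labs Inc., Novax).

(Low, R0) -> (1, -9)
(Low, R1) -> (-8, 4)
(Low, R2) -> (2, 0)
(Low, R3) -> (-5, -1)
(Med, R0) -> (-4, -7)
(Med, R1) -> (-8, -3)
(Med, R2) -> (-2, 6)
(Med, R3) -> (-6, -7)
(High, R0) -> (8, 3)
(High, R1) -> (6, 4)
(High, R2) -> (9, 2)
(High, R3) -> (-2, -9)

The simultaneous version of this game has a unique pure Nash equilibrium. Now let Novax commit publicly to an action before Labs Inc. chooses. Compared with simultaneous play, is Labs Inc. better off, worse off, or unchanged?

Work backward from Labs Inc.'s decision.
- R0 → Labs Inc. plays High (best of 1, -4, 8); Novax gets 3.
- R1 → Labs Inc. plays High (best of -8, -8, 6); Novax gets 4.
- R2 → Labs Inc. plays High (best of 2, -2, 9); Novax gets 2.
- R3 → Labs Inc. plays High (best of -5, -6, -2); Novax gets -9.
Maximizing over 3, 4, 2, -9, Novax chooses R1. Subgame-perfect outcome: (High, R1) with payoffs (6, 4).
For the simultaneous game, intersect best replies.
Labs Inc.'s best replies: R0→High; R1→High; R2→High; R3→High.
Novax's best replies: Low→R1; Med→R2; High→R1.
Only (High, R1) has each player best-responding; Nash payoffs (6, 4).
Labs Inc. earns 6 sequentially versus 6 at the Nash outcome: unchanged.

unchanged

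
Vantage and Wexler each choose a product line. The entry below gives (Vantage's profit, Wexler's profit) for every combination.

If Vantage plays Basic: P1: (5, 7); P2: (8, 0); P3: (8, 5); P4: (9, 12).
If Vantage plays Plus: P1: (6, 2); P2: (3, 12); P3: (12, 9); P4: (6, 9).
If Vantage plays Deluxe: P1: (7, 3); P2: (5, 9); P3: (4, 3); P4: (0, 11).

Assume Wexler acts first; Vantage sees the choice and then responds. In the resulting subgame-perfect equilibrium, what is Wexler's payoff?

12

Work backward from Vantage's decision.
- P1: BR = Deluxe, leader payoff 3.
- P2: BR = Basic, leader payoff 0.
- P3: BR = Plus, leader payoff 9.
- P4: BR = Basic, leader payoff 12.
Wexler's induced payoffs are 3, 0, 9, 12, so Wexler commits to P4. Subgame-perfect outcome: (Basic, P4) with payoffs (9, 12).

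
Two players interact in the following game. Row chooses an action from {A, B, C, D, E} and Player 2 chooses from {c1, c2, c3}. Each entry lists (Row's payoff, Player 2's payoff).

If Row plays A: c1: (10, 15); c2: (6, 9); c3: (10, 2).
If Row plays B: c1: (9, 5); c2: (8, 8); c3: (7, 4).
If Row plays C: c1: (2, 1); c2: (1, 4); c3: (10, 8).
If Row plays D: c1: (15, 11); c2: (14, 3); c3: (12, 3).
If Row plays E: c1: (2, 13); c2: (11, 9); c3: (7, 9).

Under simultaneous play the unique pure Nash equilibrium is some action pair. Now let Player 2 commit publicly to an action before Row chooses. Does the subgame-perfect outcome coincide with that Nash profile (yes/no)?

Backward induction with Player 2 moving first.
- c1: BR = D, leader payoff 11.
- c2: BR = D, leader payoff 3.
- c3: BR = D, leader payoff 3.
Maximizing over 11, 3, 3, Player 2 chooses c1. Subgame-perfect outcome: (D, c1) with payoffs (15, 11).
For the simultaneous game, intersect best replies.
Row's best replies: c1→D; c2→D; c3→D.
Player 2's best replies: A→c1; B→c2; C→c3; D→c1; E→c1.
Only (D, c1) has each player best-responding; Nash payoffs (15, 11).
Sequential outcome (D, c1) coincides with the Nash profile (D, c1).

yes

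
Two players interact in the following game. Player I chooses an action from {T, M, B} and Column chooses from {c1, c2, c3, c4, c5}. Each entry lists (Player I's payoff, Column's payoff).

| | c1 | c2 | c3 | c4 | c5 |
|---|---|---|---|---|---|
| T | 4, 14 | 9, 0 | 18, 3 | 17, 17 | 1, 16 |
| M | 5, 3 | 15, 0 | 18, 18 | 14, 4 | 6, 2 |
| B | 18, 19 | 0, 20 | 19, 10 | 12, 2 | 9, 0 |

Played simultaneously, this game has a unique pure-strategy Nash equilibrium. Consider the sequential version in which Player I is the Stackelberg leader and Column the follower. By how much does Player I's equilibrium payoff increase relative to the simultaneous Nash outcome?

1

Work backward from Column's decision.
- T → Column plays c4 (best of 14, 0, 3, 17, 16); Player I gets 17.
- M → Column plays c3 (best of 3, 0, 18, 4, 2); Player I gets 18.
- B → Column plays c2 (best of 19, 20, 10, 2, 0); Player I gets 0.
Among 17, 18, 0, the best is 18 at M. Subgame-perfect outcome: (M, c3) with payoffs (18, 18).
For the simultaneous game, intersect best replies.
Player I's best replies: c1→B; c2→M; c3→B; c4→T; c5→B.
Column's best replies: T→c4; M→c3; B→c2.
The unique mutual best reply is (T, c4), giving (17, 17).
Player I's commitment gain: 18 − 17 = 1.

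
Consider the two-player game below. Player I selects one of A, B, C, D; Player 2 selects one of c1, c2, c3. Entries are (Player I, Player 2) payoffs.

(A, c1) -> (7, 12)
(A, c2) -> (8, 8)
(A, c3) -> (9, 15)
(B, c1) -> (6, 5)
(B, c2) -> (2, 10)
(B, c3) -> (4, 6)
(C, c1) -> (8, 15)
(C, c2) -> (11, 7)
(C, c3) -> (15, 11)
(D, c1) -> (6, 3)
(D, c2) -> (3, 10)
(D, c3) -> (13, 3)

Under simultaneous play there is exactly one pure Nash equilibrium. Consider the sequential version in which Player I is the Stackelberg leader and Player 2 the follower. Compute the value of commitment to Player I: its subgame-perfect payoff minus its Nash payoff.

1

Player 2 best-responds to each possible Player I move:
- A: Player 2 compares 12, 8, 15 and picks c3; Player I would get 9.
- B: Player 2 compares 5, 10, 6 and picks c2; Player I would get 2.
- C: Player 2 compares 15, 7, 11 and picks c1; Player I would get 8.
- D: Player 2 compares 3, 10, 3 and picks c2; Player I would get 3.
Player I's induced payoffs are 9, 2, 8, 3, so Player I commits to A. Subgame-perfect outcome: (A, c3) with payoffs (9, 15).
Now find the simultaneous Nash equilibrium.
Player I's best replies: c1→C; c2→C; c3→C.
Player 2's best replies: A→c3; B→c2; C→c1; D→c2.
The unique mutual best reply is (C, c1), giving (8, 15).
Player I's commitment gain: 9 − 8 = 1.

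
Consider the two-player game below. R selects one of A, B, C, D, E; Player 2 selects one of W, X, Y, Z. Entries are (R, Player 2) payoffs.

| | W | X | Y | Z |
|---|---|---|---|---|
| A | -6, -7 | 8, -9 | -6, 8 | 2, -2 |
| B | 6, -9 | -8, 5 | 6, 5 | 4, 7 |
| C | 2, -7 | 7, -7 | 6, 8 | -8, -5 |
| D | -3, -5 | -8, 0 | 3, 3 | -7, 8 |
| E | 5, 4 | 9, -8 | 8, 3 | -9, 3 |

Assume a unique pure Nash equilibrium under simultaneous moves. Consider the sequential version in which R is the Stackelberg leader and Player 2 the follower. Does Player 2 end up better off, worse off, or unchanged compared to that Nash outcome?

Work backward from Player 2's decision.
- A: Player 2 compares -7, -9, 8, -2 and picks Y; R would get -6.
- B: Player 2 compares -9, 5, 5, 7 and picks Z; R would get 4.
- C: Player 2 compares -7, -7, 8, -5 and picks Y; R would get 6.
- D: Player 2 compares -5, 0, 3, 8 and picks Z; R would get -7.
- E: Player 2 compares 4, -8, 3, 3 and picks W; R would get 5.
R's induced payoffs are -6, 4, 6, -7, 5, so R commits to C. Subgame-perfect outcome: (C, Y) with payoffs (6, 8).
For the simultaneous game, intersect best replies.
R's best replies: W→B; X→E; Y→E; Z→B.
Player 2's best replies: A→Y; B→Z; C→Y; D→Z; E→W.
Only (B, Z) has each player best-responding; Nash payoffs (4, 7).
Player 2 earns 8 sequentially versus 7 at the Nash outcome: better off.

better off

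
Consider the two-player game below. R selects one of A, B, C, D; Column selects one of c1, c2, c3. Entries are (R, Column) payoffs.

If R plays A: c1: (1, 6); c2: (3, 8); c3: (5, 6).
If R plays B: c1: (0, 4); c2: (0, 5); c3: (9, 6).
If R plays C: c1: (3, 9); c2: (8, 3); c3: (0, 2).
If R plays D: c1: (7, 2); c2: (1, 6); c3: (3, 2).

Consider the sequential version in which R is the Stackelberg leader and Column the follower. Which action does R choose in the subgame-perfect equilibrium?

B

Backward induction with R moving first.
- A: Column compares 6, 8, 6 and picks c2; R would get 3.
- B: Column compares 4, 5, 6 and picks c3; R would get 9.
- C: Column compares 9, 3, 2 and picks c1; R would get 3.
- D: Column compares 2, 6, 2 and picks c2; R would get 1.
Among 3, 9, 3, 1, the best is 9 at B. Subgame-perfect outcome: (B, c3) with payoffs (9, 6).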